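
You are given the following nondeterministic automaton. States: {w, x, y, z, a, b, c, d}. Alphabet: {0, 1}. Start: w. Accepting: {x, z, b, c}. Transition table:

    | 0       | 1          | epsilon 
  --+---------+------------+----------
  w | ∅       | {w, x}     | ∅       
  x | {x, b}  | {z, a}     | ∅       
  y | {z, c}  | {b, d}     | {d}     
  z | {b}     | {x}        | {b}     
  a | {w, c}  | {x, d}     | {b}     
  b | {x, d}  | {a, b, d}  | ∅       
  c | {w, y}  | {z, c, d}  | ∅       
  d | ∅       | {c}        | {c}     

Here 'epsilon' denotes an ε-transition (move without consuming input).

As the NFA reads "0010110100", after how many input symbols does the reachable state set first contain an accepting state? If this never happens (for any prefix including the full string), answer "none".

none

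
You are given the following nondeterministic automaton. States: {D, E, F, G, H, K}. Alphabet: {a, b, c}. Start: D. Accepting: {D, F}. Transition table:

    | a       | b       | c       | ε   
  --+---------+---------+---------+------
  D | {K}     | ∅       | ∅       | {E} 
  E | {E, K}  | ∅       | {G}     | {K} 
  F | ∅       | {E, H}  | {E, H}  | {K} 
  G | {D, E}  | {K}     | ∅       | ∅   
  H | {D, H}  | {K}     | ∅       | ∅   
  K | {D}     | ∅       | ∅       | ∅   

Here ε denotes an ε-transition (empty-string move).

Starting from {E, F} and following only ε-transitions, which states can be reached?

{E, F, K}

Begin with {E, F}.
ε-move F → K; add K.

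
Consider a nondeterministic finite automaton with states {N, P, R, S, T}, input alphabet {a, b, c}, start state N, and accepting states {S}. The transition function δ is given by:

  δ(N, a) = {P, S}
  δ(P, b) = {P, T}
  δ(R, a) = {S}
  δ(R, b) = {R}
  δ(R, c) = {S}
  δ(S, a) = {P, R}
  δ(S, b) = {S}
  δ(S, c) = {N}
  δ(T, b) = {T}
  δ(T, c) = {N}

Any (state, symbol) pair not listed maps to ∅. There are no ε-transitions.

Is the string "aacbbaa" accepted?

Yes

Start in {N}.
Read 'a': {N} → {P, S}.
Read 'a': {P, S} → {P, R}.
Read 'c': {P, R} → {S}.
Read 'b': {S} → {S}.
Read 'b': {S} → {S}.
Read 'a': {S} → {P, R}.
Read 'a': {P, R} → {S}.
The final set {S} contains the accepting state S.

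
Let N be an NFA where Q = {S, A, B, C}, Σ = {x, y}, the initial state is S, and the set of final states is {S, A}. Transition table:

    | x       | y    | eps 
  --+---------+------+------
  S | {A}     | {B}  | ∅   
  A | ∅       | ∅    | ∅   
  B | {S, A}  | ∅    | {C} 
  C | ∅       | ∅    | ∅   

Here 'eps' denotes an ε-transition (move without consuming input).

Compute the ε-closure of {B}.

Begin with {B}.
ε-move B → C; add C.

{B, C}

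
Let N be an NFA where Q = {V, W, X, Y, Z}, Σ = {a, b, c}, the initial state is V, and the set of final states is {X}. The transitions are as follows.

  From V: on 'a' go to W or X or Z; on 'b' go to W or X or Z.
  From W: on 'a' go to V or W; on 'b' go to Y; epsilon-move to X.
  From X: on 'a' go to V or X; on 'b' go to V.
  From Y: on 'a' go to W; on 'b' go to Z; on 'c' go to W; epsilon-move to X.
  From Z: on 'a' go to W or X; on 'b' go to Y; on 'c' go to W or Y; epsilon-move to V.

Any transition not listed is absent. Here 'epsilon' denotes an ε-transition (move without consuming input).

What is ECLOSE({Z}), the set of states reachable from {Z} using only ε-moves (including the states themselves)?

Begin with {Z}.
ε-move Z → V; add V.

{V, Z}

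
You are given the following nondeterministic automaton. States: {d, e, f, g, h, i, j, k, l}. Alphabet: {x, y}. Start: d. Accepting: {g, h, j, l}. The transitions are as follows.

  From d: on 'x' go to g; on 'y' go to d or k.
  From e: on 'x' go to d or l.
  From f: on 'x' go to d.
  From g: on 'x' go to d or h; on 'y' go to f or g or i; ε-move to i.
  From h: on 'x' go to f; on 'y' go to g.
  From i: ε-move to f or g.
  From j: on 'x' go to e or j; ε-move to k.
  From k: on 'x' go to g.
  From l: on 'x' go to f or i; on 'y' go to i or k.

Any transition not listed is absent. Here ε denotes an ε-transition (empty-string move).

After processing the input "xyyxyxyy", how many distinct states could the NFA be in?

Start in {d}.
Read 'x': {d} → {f, g, i}.
Read 'y': {f, g, i} → {f, g, i}.
Read 'y': {f, g, i} → {f, g, i}.
Read 'x': {f, g, i} → {d, h}.
Read 'y': {d, h} → {d, f, g, i, k}.
Read 'x': {d, f, g, i, k} → {d, f, g, h, i}.
Read 'y': {d, f, g, h, i} → {d, f, g, i, k}.
Read 'y': {d, f, g, i, k} → {d, f, g, i, k}.
That set has 5 states.

5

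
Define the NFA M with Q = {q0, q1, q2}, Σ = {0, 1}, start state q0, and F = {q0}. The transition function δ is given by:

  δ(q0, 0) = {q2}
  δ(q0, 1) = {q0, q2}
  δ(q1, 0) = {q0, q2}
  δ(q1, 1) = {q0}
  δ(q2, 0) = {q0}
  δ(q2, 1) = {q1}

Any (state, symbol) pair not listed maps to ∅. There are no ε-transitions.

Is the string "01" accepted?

No

Start in {q0}.
Read '0': q0→{q2}; now {q2}.
Read '1': q2→{q1}; now {q1}.
The final set {q1} contains no accepting state.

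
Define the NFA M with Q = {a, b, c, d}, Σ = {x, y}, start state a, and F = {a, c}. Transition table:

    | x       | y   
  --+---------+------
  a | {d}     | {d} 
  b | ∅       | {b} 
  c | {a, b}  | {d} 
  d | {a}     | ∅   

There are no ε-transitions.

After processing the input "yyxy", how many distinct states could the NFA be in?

0

Start in {a}.
Read 'y': a→{d}; now {d}.
Read 'y': d→∅; now ∅.
The set is empty and remains empty for the remaining 2 symbols.
That set has 0 states.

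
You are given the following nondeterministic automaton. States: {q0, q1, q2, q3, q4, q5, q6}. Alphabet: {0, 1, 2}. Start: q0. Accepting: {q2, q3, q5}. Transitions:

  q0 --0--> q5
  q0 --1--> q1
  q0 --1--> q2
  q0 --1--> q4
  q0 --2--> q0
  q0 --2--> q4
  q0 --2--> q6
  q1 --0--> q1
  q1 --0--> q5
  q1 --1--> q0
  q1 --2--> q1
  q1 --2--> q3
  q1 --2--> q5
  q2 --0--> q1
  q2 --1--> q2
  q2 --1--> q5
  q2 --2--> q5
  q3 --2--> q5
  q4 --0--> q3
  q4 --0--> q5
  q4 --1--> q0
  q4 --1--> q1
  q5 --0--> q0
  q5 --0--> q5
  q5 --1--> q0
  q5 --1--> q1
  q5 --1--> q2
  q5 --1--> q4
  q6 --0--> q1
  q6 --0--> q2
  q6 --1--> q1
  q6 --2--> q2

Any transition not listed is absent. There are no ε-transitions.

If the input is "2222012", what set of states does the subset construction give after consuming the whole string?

{q0, q1, q3, q4, q5, q6}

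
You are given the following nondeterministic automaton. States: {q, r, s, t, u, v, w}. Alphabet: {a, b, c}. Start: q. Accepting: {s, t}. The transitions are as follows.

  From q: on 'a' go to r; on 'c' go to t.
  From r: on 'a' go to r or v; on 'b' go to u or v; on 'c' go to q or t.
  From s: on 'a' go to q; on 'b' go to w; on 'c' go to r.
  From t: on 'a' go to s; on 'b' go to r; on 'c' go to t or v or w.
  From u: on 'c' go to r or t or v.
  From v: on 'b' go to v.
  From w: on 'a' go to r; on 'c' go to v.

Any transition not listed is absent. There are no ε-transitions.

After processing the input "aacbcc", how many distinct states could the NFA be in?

3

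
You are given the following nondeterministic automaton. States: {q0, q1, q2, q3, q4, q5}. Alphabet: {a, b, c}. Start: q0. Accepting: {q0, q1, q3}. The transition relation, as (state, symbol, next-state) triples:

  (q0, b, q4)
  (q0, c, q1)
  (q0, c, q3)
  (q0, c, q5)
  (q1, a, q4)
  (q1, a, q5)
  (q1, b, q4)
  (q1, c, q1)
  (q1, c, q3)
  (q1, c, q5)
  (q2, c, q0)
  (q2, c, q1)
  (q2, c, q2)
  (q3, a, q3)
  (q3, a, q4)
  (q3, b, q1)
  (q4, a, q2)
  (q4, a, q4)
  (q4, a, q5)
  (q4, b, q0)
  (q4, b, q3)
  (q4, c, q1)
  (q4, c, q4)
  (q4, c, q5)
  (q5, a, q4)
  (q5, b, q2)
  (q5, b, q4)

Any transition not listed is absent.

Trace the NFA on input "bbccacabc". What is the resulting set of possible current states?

Start in {q0}.
Read 'b': q0→{q4}; now {q4}.
Read 'b': q4→{q0, q3}; now {q0, q3}.
Read 'c': q0→{q1, q3, q5}, q3→∅; now {q1, q3, q5}.
Read 'c': q1→{q1, q3, q5}, q3→∅, q5→∅; now {q1, q3, q5}.
Read 'a': q1→{q4, q5}, q3→{q3, q4}, q5→{q4}; now {q3, q4, q5}.
Read 'c': q3→∅, q4→{q1, q4, q5}, q5→∅; now {q1, q4, q5}.
Read 'a': q1→{q4, q5}, q4→{q2, q4, q5}, q5→{q4}; now {q2, q4, q5}.
Read 'b': q2→∅, q4→{q0, q3}, q5→{q2, q4}; now {q0, q2, q3, q4}.
Read 'c': q0→{q1, q3, q5}, q2→{q0, q1, q2}, q3→∅, q4→{q1, q4, q5}; now {q0, q1, q2, q3, q4, q5}.

{q0, q1, q2, q3, q4, q5}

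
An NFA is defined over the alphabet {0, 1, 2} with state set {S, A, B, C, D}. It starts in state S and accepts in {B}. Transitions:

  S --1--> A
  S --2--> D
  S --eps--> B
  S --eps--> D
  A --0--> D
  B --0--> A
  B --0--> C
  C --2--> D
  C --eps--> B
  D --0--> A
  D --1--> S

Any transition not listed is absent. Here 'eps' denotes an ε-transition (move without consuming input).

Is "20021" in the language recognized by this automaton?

Start: ε-closure({S}) = {S, B, D}.
Read '2': S→{D}, B→∅, D→∅; now {D}.
Read '0': D→{A}; now {A}.
Read '0': A→{D}; now {D}.
Read '2': D→∅; now ∅.
The set is empty and remains empty for the remaining 1 symbol.
The final set ∅ contains no accepting state.

No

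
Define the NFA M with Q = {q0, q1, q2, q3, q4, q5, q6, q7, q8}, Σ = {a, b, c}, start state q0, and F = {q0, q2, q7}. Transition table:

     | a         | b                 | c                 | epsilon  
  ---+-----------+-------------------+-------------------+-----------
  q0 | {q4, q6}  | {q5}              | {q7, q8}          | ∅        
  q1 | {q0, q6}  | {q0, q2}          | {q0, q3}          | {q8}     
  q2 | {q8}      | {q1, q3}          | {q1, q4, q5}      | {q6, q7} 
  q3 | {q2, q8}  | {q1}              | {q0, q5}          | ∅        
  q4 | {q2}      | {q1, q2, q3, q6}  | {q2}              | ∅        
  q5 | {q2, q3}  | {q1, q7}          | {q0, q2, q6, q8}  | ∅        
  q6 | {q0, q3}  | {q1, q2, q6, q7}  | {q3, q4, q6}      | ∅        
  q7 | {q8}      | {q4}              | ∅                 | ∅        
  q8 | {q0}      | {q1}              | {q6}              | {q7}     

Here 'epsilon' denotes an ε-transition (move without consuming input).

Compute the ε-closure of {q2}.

{q2, q6, q7}

Begin with {q2}.
ε-move q2 → q6; add q6.
ε-move q2 → q7; add q7.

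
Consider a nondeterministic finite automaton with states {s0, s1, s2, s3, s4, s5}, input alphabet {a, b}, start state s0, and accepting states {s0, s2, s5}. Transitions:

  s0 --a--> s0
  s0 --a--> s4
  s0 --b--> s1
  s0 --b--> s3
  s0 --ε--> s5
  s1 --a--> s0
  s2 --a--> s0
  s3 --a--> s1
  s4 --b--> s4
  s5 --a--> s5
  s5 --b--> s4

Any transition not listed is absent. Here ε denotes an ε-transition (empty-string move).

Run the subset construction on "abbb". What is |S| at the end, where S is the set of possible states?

1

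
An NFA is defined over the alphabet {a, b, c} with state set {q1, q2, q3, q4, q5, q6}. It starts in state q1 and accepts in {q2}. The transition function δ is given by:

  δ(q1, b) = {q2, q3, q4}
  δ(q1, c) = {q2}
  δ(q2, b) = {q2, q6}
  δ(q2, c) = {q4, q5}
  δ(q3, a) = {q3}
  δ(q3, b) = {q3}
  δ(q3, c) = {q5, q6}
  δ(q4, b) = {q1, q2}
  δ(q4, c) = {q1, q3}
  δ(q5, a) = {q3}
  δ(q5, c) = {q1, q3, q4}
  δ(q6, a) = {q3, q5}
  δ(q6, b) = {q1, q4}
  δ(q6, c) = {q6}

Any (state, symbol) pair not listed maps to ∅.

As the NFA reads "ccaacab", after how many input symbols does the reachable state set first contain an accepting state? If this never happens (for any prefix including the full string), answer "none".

1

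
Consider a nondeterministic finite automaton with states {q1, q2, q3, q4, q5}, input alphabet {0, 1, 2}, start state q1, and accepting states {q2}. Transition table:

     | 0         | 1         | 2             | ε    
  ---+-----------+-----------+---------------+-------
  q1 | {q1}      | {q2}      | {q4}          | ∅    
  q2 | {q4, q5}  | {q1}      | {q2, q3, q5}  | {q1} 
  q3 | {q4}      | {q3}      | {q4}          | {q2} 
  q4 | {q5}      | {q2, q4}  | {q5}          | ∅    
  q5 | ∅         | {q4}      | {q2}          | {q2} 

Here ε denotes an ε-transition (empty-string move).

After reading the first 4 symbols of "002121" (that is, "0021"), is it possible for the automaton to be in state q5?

No

Start in {q1}.
Read '0': q1→{q1}; now {q1}.
Read '0': q1→{q1}; now {q1}.
Read '2': q1→{q4}; now {q4}.
Read '1': q4→{q2, q4}; union {q2, q4}; ε-closure = {q1, q2, q4}.
State q5 is not in {q1, q2, q4}.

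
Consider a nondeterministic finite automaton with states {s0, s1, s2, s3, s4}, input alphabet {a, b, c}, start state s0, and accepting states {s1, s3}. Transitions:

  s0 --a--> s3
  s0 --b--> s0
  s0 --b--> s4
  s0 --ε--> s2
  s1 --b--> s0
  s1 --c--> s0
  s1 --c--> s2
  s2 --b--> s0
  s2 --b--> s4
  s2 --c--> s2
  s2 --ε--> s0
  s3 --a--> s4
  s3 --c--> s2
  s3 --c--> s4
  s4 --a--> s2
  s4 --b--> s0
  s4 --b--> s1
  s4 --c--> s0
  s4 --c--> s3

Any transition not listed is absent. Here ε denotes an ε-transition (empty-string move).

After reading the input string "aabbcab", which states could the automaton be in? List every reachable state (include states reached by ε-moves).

{s0, s1, s2}

Start: ε-closure({s0}) = {s0, s2}.
Read 'a': {s0, s2} → {s3}.
Read 'a': {s3} → {s4}.
Read 'b': {s4} → {s0, s1, s2}.
Read 'b': {s0, s1, s2} → {s0, s2, s4}.
Read 'c': {s0, s2, s4} → {s0, s2, s3}.
Read 'a': {s0, s2, s3} → {s3, s4}.
Read 'b': {s3, s4} → {s0, s1, s2}.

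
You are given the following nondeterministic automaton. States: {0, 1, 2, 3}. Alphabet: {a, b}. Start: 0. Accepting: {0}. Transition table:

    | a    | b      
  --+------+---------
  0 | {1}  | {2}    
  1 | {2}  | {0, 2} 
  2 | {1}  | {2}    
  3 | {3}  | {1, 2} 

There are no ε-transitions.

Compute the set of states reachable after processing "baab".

Start in {0}.
Read 'b': 0→{2}; now {2}.
Read 'a': 2→{1}; now {1}.
Read 'a': 1→{2}; now {2}.
Read 'b': 2→{2}; now {2}.

{2}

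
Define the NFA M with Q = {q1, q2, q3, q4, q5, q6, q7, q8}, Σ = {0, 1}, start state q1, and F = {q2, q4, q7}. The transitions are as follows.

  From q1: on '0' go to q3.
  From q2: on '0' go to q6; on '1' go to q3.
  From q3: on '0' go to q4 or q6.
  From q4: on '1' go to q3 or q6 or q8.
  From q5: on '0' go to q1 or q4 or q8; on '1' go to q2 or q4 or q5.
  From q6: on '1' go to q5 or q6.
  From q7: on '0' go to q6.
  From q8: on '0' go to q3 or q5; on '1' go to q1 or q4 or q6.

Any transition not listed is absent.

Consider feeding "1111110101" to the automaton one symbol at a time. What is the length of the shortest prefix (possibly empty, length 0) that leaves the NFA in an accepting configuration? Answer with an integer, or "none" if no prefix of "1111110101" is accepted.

none

Start in {q1}.
Read '1': {q1} → ∅.
The set is empty and remains empty for the remaining 9 symbols.
No reachable set along the way intersects F.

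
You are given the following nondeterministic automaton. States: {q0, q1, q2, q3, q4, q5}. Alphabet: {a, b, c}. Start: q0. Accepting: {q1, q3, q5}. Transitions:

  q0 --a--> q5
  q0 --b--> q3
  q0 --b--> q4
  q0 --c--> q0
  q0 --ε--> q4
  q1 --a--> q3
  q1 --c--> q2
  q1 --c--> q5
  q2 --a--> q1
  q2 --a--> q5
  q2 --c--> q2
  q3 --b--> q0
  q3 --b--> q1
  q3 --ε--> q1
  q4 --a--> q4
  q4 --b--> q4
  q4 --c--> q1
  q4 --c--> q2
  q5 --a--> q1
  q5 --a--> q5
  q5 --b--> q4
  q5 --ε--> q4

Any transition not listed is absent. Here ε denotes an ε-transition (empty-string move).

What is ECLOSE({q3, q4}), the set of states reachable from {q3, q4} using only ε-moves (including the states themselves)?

{q1, q3, q4}

Begin with {q3, q4}.
ε-move q3 → q1; add q1.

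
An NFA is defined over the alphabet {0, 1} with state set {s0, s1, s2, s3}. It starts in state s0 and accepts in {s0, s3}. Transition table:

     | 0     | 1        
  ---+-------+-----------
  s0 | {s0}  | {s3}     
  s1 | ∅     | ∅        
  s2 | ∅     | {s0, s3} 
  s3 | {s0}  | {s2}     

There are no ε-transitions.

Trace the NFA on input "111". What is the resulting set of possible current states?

Start in {s0}.
Read '1': s0→{s3}; now {s3}.
Read '1': s3→{s2}; now {s2}.
Read '1': s2→{s0, s3}; now {s0, s3}.

{s0, s3}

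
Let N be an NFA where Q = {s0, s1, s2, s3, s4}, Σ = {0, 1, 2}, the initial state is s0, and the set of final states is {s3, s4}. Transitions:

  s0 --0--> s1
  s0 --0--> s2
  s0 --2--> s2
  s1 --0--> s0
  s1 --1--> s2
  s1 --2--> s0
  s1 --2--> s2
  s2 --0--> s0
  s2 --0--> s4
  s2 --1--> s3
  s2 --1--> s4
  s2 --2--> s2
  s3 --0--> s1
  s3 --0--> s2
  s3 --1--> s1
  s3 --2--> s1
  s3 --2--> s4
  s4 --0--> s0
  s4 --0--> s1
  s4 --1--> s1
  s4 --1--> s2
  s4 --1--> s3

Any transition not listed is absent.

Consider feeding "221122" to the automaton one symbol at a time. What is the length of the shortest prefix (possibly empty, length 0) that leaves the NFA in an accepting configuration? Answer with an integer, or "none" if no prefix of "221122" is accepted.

3

Start in {s0}.
Read '2': {s0} → {s2}.
Read '2': {s2} → {s2}.
Read '1': {s2} → {s3, s4}.
None of the earlier sets intersect F, but {s3, s4} does.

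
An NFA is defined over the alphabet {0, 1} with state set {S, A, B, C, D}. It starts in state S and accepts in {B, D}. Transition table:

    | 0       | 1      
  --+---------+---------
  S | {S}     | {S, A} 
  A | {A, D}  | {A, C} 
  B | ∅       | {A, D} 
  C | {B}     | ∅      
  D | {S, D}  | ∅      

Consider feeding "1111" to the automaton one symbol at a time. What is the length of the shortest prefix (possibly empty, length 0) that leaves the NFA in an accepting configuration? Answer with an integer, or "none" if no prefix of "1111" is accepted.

none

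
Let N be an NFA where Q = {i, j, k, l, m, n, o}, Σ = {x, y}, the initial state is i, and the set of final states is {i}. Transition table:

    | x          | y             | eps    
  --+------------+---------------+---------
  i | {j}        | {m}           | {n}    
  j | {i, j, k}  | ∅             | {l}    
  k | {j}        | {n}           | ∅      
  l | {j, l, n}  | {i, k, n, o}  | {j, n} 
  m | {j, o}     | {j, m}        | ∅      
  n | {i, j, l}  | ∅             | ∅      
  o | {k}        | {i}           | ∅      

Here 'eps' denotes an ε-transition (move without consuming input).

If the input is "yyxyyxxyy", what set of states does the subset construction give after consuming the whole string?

Start: ε-closure({i}) = {i, n}.
Read 'y': i→{m}, n→∅; now {m}.
Read 'y': m→{j, m}; union {j, m}; ε-closure = {j, l, m, n}.
Read 'x': j→{i, j, k}, l→{j, l, n}, m→{j, o}, n→{i, j, l}; now {i, j, k, l, n, o}.
Read 'y': i→{m}, j→∅, k→{n}, l→{i, k, n, o}, n→∅, o→{i}; now {i, k, m, n, o}.
Read 'y': i→{m}, k→{n}, m→{j, m}, n→∅, o→{i}; union {i, j, m, n}; ε-closure = {i, j, l, m, n}.
Read 'x': i→{j}, j→{i, j, k}, l→{j, l, n}, m→{j, o}, n→{i, j, l}; now {i, j, k, l, n, o}.
Read 'x': i→{j}, j→{i, j, k}, k→{j}, l→{j, l, n}, n→{i, j, l}, o→{k}; now {i, j, k, l, n}.
Read 'y': i→{m}, j→∅, k→{n}, l→{i, k, n, o}, n→∅; now {i, k, m, n, o}.
Read 'y': i→{m}, k→{n}, m→{j, m}, n→∅, o→{i}; union {i, j, m, n}; ε-closure = {i, j, l, m, n}.

{i, j, l, m, n}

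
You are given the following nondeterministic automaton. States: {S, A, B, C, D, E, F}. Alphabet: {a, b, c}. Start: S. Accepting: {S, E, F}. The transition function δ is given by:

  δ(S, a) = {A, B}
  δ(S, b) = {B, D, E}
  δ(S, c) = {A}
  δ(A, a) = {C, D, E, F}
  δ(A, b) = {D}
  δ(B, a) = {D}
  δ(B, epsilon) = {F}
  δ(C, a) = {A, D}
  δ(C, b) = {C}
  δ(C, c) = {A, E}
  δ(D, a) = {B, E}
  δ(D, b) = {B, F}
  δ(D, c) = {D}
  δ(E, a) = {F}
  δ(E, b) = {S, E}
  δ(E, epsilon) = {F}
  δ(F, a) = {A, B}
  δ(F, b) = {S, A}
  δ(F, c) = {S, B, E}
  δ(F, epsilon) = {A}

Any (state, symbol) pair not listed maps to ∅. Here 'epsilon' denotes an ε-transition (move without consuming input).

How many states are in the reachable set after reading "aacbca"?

6

Start in {S}.
Read 'a': S→{A, B}; union {A, B}; ε-closure = {A, B, F}.
Read 'a': A→{C, D, E, F}, B→{D}, F→{A, B}; now {A, B, C, D, E, F}.
Read 'c': A→∅, B→∅, C→{A, E}, D→{D}, E→∅, F→{S, B, E}; union {S, A, B, D, E}; ε-closure = {S, A, B, D, E, F}.
Read 'b': S→{B, D, E}, A→{D}, B→∅, D→{B, F}, E→{S, E}, F→{S, A}; now {S, A, B, D, E, F}.
Read 'c': S→{A}, A→∅, B→∅, D→{D}, E→∅, F→{S, B, E}; union {S, A, B, D, E}; ε-closure = {S, A, B, D, E, F}.
Read 'a': S→{A, B}, A→{C, D, E, F}, B→{D}, D→{B, E}, E→{F}, F→{A, B}; now {A, B, C, D, E, F}.
That set has 6 states.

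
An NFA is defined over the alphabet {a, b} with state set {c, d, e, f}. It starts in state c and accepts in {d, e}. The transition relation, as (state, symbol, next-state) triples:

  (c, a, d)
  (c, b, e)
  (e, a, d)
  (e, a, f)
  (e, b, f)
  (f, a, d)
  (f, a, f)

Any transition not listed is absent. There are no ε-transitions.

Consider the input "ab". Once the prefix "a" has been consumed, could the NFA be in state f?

No

Start in {c}.
Read 'a': c→{d}; now {d}.
State f is not in {d}.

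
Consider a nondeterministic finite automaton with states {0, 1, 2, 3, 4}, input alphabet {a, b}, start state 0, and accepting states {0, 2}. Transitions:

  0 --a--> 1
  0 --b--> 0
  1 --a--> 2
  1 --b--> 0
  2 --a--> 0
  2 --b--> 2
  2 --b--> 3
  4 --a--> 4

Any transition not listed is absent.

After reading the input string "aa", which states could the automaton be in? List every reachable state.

{2}

Start in {0}.
Read 'a': 0→{1}; now {1}.
Read 'a': 1→{2}; now {2}.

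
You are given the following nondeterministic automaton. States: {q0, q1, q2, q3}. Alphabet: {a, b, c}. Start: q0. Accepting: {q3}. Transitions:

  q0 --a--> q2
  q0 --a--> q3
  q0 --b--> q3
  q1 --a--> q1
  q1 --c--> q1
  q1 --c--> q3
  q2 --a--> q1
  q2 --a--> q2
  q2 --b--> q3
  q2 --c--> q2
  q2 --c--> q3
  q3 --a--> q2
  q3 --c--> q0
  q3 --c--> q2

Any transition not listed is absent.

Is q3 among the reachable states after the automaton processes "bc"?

Start in {q0}.
Read 'b': q0→{q3}; now {q3}.
Read 'c': q3→{q0, q2}; now {q0, q2}.
State q3 is not in {q0, q2}.

No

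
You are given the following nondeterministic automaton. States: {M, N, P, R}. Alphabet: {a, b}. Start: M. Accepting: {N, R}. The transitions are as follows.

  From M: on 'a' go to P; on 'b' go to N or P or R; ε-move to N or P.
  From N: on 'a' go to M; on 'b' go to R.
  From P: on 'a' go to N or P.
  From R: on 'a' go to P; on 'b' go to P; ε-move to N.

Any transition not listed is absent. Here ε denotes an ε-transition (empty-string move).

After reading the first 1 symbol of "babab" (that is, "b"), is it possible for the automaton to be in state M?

No

Start: ε-closure({M}) = {M, N, P}.
Read 'b': M→{N, P, R}, N→{R}, P→∅; now {N, P, R}.
State M is not in {N, P, R}.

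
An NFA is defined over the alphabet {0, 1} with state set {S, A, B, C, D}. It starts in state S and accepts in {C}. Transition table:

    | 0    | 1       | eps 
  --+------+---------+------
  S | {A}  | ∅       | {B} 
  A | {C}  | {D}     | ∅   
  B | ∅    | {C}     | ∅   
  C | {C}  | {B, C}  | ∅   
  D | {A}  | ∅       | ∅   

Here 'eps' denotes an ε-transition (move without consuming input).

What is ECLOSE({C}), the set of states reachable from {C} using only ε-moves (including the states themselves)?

Begin with {C}.
No ε-moves leave this set, so the closure equals the set itself.

{C}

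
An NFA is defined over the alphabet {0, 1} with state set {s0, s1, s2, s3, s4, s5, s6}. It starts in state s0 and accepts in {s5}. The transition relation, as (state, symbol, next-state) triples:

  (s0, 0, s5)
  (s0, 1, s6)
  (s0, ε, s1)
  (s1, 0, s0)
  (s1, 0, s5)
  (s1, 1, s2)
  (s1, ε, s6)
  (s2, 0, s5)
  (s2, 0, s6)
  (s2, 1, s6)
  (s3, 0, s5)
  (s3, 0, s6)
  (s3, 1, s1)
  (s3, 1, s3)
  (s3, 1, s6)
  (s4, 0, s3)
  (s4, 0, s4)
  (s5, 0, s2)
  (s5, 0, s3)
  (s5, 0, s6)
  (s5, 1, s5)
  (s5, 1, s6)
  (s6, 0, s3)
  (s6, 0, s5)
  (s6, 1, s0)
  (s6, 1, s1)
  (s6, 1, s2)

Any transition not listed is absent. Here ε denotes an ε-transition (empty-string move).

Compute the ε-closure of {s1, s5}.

Begin with {s1, s5}.
ε-move s1 → s6; add s6.

{s1, s5, s6}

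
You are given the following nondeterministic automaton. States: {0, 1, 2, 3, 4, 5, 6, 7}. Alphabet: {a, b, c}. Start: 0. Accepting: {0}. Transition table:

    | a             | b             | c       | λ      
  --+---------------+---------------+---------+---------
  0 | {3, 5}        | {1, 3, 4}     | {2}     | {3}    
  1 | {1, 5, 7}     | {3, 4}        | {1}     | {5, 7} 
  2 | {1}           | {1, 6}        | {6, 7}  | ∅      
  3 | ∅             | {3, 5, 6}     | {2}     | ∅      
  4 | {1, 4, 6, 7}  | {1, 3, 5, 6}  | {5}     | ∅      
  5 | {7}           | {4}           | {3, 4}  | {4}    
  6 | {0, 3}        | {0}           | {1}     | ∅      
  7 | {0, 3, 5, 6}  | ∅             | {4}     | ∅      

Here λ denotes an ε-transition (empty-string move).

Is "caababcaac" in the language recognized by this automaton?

No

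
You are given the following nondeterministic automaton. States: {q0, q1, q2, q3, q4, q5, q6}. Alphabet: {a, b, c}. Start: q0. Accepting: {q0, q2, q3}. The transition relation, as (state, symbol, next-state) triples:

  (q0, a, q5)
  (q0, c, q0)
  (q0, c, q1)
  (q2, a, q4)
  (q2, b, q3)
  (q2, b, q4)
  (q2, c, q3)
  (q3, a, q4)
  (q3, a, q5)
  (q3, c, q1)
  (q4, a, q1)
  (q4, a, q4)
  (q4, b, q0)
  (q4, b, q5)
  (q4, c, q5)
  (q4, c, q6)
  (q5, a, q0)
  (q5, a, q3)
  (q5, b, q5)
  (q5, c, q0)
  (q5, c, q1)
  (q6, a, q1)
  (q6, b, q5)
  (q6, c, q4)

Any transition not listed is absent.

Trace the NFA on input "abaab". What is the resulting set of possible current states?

Start in {q0}.
Read 'a': q0→{q5}; now {q5}.
Read 'b': q5→{q5}; now {q5}.
Read 'a': q5→{q0, q3}; now {q0, q3}.
Read 'a': q0→{q5}, q3→{q4, q5}; now {q4, q5}.
Read 'b': q4→{q0, q5}, q5→{q5}; now {q0, q5}.

{q0, q5}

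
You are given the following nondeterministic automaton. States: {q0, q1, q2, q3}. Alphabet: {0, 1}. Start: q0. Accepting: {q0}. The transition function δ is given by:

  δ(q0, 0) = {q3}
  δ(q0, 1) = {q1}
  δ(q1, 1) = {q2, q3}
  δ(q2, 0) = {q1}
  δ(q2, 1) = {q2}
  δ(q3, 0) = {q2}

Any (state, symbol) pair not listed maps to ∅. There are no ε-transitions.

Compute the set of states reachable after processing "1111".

{q2}

Start in {q0}.
Read '1': q0→{q1}; now {q1}.
Read '1': q1→{q2, q3}; now {q2, q3}.
Read '1': q2→{q2}, q3→∅; now {q2}.
Read '1': q2→{q2}; now {q2}.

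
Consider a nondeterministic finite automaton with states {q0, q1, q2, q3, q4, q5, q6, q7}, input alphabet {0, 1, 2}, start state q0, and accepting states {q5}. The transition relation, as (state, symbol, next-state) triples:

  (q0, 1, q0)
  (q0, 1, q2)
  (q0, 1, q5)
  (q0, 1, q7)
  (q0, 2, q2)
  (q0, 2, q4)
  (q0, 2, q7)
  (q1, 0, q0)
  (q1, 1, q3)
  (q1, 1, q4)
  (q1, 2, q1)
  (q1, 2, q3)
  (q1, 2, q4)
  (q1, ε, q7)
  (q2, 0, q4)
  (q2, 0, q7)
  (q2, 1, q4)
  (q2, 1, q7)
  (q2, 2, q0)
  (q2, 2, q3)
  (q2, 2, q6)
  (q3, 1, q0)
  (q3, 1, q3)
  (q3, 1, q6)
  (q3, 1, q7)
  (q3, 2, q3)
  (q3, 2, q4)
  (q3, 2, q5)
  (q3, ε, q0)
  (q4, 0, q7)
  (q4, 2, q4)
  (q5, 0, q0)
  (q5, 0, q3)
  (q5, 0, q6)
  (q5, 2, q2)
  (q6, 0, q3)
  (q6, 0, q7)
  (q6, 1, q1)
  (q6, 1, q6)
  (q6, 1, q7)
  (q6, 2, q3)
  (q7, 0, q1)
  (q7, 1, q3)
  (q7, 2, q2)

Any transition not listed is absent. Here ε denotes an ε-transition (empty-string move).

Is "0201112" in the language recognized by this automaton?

No

Start in {q0}.
Read '0': {q0} → ∅.
The set is empty and remains empty for the remaining 6 symbols.
The final set ∅ contains no accepting state.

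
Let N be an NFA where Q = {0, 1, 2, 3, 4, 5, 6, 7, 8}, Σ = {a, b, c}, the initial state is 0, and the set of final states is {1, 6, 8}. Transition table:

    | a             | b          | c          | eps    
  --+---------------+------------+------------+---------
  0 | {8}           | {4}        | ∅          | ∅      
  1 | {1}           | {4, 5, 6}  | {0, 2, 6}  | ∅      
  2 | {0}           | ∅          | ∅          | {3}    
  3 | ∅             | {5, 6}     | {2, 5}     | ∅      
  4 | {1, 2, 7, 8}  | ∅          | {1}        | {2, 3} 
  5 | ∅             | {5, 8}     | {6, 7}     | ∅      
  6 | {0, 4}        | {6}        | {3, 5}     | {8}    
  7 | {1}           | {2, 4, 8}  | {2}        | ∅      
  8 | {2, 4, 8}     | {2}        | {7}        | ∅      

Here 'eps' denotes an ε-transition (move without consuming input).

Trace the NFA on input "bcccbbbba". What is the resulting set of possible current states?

Start in {0}.
Read 'b': {0} → {2, 3, 4}.
Read 'c': {2, 3, 4} → {1, 2, 3, 5}.
Read 'c': {1, 2, 3, 5} → {0, 2, 3, 5, 6, 7, 8}.
Read 'c': {0, 2, 3, 5, 6, 7, 8} → {2, 3, 5, 6, 7, 8}.
Read 'b': {2, 3, 5, 6, 7, 8} → {2, 3, 4, 5, 6, 8}.
Read 'b': {2, 3, 4, 5, 6, 8} → {2, 3, 5, 6, 8}.
Read 'b': {2, 3, 5, 6, 8} → {2, 3, 5, 6, 8}.
Read 'b': {2, 3, 5, 6, 8} → {2, 3, 5, 6, 8}.
Read 'a': {2, 3, 5, 6, 8} → {0, 2, 3, 4, 8}.

{0, 2, 3, 4, 8}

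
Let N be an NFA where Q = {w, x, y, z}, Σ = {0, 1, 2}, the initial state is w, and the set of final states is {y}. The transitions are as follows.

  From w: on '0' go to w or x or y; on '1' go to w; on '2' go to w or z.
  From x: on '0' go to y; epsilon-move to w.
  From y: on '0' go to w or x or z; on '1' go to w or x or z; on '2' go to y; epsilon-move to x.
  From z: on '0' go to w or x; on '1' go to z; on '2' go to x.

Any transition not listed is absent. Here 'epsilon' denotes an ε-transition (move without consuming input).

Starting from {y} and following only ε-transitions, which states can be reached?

Begin with {y}.
ε-move y → x; add x.
ε-move x → w; add w.

{w, x, y}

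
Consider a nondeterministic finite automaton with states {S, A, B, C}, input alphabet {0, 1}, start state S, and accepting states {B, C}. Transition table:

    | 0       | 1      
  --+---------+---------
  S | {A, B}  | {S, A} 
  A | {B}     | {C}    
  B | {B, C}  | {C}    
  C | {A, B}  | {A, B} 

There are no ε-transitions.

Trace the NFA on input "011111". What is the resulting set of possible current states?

Start in {S}.
Read '0': {S} → {A, B}.
Read '1': {A, B} → {C}.
Read '1': {C} → {A, B}.
Read '1': {A, B} → {C}.
Read '1': {C} → {A, B}.
Read '1': {A, B} → {C}.

{C}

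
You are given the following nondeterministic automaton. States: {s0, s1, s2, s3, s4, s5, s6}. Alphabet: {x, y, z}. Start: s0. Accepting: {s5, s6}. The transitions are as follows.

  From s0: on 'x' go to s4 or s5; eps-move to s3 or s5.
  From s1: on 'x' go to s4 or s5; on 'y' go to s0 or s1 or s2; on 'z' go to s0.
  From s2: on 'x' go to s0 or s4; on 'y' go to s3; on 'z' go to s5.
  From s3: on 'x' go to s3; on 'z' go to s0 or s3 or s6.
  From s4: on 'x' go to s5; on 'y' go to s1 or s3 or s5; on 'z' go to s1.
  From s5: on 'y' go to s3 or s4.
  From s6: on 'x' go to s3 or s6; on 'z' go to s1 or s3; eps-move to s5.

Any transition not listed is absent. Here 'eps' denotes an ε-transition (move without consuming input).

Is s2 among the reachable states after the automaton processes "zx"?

No

Start: ε-closure({s0}) = {s0, s3, s5}.
Read 'z': {s0, s3, s5} → {s0, s3, s5, s6}.
Read 'x': {s0, s3, s5, s6} → {s3, s4, s5, s6}.
State s2 is not in {s3, s4, s5, s6}.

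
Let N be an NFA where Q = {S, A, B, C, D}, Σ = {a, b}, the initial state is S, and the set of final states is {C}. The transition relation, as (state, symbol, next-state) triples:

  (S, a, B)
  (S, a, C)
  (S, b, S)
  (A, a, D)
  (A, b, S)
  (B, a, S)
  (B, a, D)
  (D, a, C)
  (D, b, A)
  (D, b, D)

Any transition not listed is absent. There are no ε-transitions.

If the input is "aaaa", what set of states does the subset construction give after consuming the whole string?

{S, D}

Start in {S}.
Read 'a': S→{B, C}; now {B, C}.
Read 'a': B→{S, D}, C→∅; now {S, D}.
Read 'a': S→{B, C}, D→{C}; now {B, C}.
Read 'a': B→{S, D}, C→∅; now {S, D}.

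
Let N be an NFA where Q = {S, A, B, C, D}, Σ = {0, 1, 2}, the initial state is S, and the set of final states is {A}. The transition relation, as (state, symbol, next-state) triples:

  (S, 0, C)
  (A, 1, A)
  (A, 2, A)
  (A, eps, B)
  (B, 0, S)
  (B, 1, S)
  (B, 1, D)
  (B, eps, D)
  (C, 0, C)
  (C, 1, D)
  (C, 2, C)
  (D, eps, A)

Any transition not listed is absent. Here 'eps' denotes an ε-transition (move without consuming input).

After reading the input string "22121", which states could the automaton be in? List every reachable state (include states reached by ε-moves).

∅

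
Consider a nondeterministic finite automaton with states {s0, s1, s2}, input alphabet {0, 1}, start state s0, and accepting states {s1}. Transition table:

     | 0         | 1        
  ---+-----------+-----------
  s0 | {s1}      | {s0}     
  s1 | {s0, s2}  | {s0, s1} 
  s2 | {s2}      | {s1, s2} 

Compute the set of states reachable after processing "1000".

Start in {s0}.
Read '1': s0→{s0}; now {s0}.
Read '0': s0→{s1}; now {s1}.
Read '0': s1→{s0, s2}; now {s0, s2}.
Read '0': s0→{s1}, s2→{s2}; now {s1, s2}.

{s1, s2}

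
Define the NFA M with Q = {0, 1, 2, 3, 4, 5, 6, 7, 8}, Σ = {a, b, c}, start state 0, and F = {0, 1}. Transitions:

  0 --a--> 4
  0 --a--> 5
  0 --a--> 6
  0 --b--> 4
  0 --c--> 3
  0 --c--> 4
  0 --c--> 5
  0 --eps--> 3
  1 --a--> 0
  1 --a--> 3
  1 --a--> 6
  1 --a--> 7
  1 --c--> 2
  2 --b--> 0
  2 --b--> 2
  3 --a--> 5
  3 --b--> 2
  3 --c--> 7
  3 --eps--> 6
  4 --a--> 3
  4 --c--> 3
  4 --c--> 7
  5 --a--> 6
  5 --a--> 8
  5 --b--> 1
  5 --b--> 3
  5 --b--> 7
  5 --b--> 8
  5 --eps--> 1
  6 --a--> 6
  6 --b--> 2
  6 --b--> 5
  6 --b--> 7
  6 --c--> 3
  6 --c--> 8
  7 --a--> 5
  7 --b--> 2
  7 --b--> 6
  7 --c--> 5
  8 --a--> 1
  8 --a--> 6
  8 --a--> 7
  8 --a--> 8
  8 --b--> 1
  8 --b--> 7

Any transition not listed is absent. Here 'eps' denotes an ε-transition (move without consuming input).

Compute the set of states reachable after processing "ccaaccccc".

Start: ε-closure({0}) = {0, 3, 6}.
Read 'c': 0→{3, 4, 5}, 3→{7}, 6→{3, 8}; union {3, 4, 5, 7, 8}; ε-closure = {1, 3, 4, 5, 6, 7, 8}.
Read 'c': 1→{2}, 3→{7}, 4→{3, 7}, 5→∅, 6→{3, 8}, 7→{5}, 8→∅; union {2, 3, 5, 7, 8}; ε-closure = {1, 2, 3, 5, 6, 7, 8}.
Read 'a': 1→{0, 3, 6, 7}, 2→∅, 3→{5}, 5→{6, 8}, 6→{6}, 7→{5}, 8→{1, 6, 7, 8}; now {0, 1, 3, 5, 6, 7, 8}.
Read 'a': 0→{4, 5, 6}, 1→{0, 3, 6, 7}, 3→{5}, 5→{6, 8}, 6→{6}, 7→{5}, 8→{1, 6, 7, 8}; now {0, 1, 3, 4, 5, 6, 7, 8}.
Read 'c': 0→{3, 4, 5}, 1→{2}, 3→{7}, 4→{3, 7}, 5→∅, 6→{3, 8}, 7→{5}, 8→∅; union {2, 3, 4, 5, 7, 8}; ε-closure = {1, 2, 3, 4, 5, 6, 7, 8}.
Read 'c': 1→{2}, 2→∅, 3→{7}, 4→{3, 7}, 5→∅, 6→{3, 8}, 7→{5}, 8→∅; union {2, 3, 5, 7, 8}; ε-closure = {1, 2, 3, 5, 6, 7, 8}.
Read 'c': 1→{2}, 2→∅, 3→{7}, 5→∅, 6→{3, 8}, 7→{5}, 8→∅; union {2, 3, 5, 7, 8}; ε-closure = {1, 2, 3, 5, 6, 7, 8}.
Read 'c': 1→{2}, 2→∅, 3→{7}, 5→∅, 6→{3, 8}, 7→{5}, 8→∅; union {2, 3, 5, 7, 8}; ε-closure = {1, 2, 3, 5, 6, 7, 8}.
Read 'c': 1→{2}, 2→∅, 3→{7}, 5→∅, 6→{3, 8}, 7→{5}, 8→∅; union {2, 3, 5, 7, 8}; ε-closure = {1, 2, 3, 5, 6, 7, 8}.

{1, 2, 3, 5, 6, 7, 8}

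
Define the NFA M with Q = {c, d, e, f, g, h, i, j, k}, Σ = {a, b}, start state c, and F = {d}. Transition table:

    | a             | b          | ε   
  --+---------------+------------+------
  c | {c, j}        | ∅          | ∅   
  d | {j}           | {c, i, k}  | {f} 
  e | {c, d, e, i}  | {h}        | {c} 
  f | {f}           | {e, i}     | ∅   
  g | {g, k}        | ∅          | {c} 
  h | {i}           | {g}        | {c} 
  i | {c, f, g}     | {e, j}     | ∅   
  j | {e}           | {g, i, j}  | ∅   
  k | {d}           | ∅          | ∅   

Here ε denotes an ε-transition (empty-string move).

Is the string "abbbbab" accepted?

No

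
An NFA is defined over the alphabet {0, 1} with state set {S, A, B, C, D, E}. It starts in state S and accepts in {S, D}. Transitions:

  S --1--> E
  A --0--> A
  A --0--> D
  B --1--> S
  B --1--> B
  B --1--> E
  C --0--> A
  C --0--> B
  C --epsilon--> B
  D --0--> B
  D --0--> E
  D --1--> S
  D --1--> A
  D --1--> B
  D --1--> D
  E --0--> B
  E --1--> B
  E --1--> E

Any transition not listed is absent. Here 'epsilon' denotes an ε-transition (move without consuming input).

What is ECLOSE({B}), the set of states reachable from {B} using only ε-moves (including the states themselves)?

{B}

Begin with {B}.
No ε-moves leave this set, so the closure equals the set itself.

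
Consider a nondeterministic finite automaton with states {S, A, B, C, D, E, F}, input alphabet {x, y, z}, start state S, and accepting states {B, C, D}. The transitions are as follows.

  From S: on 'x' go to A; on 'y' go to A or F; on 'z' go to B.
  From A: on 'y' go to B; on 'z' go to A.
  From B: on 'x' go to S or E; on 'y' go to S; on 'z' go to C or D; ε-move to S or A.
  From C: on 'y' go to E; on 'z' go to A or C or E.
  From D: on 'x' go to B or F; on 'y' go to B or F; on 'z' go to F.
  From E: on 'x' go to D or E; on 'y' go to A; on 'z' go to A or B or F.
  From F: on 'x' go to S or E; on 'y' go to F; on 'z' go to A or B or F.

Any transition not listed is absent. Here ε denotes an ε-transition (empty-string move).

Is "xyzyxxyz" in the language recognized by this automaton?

Start in {S}.
Read 'x': {S} → {A}.
Read 'y': {A} → {S, A, B}.
Read 'z': {S, A, B} → {S, A, B, C, D}.
Read 'y': {S, A, B, C, D} → {S, A, B, E, F}.
Read 'x': {S, A, B, E, F} → {S, A, D, E}.
Read 'x': {S, A, D, E} → {S, A, B, D, E, F}.
Read 'y': {S, A, B, D, E, F} → {S, A, B, F}.
Read 'z': {S, A, B, F} → {S, A, B, C, D, F}.
The final set {S, A, B, C, D, F} contains the accepting states B, C, D.

Yes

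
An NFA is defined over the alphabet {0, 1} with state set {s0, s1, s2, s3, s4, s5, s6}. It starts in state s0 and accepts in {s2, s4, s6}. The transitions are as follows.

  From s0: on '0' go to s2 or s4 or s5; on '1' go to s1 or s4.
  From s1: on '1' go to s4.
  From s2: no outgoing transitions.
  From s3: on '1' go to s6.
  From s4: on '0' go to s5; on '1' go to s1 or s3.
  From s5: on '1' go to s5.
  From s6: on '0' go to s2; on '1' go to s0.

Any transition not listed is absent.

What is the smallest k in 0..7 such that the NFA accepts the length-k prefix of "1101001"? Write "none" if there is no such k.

1

Start in {s0}.
Read '1': {s0} → {s1, s4}.
None of the earlier sets intersect F, but {s1, s4} does.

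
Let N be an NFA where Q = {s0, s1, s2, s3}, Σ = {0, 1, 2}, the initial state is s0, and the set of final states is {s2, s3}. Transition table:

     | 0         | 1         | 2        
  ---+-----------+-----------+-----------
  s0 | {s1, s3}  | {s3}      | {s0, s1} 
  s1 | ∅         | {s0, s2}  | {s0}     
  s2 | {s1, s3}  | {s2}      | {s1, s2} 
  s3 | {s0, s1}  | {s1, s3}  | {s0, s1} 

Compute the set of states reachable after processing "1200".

{s0, s1}

Start in {s0}.
Read '1': s0→{s3}; now {s3}.
Read '2': s3→{s0, s1}; now {s0, s1}.
Read '0': s0→{s1, s3}, s1→∅; now {s1, s3}.
Read '0': s1→∅, s3→{s0, s1}; now {s0, s1}.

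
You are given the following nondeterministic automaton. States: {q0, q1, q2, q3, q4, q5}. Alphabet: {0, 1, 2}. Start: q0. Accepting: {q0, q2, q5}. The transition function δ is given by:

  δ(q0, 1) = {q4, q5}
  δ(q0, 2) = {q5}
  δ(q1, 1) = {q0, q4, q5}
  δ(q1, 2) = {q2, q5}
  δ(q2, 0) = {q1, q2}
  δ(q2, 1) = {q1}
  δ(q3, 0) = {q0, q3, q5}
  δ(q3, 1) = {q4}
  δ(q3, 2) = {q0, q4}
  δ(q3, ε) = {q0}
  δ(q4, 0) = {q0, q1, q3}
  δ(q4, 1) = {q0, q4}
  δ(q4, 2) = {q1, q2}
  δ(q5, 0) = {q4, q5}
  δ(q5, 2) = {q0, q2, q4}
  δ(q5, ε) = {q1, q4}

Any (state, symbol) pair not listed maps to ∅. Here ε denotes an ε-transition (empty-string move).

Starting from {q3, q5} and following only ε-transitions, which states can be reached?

Begin with {q3, q5}.
ε-move q3 → q0; add q0.
ε-move q5 → q1; add q1.
ε-move q5 → q4; add q4.

{q0, q1, q3, q4, q5}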